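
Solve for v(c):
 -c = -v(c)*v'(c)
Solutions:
 v(c) = -sqrt(C1 + c^2)
 v(c) = sqrt(C1 + c^2)


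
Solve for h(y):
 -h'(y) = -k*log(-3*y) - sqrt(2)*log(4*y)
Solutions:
 h(y) = C1 + y*(k + sqrt(2))*log(y) + y*(-k + k*log(3) + I*pi*k - sqrt(2) + 2*sqrt(2)*log(2))


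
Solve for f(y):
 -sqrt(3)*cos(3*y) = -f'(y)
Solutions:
 f(y) = C1 + sqrt(3)*sin(3*y)/3


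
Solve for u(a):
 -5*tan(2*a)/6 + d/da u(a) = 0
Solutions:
 u(a) = C1 - 5*log(cos(2*a))/12


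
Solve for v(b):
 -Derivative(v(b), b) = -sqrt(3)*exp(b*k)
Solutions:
 v(b) = C1 + sqrt(3)*exp(b*k)/k


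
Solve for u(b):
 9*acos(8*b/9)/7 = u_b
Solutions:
 u(b) = C1 + 9*b*acos(8*b/9)/7 - 9*sqrt(81 - 64*b^2)/56


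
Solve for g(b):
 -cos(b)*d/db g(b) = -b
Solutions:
 g(b) = C1 + Integral(b/cos(b), b)


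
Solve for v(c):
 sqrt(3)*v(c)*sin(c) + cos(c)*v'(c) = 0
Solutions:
 v(c) = C1*cos(c)^(sqrt(3))


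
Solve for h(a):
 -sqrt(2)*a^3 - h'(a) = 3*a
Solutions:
 h(a) = C1 - sqrt(2)*a^4/4 - 3*a^2/2


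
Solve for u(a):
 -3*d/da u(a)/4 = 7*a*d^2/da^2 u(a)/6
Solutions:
 u(a) = C1 + C2*a^(5/14)


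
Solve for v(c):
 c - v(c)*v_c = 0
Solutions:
 v(c) = -sqrt(C1 + c^2)
 v(c) = sqrt(C1 + c^2)


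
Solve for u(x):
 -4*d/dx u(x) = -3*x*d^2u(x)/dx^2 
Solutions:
 u(x) = C1 + C2*x^(7/3)


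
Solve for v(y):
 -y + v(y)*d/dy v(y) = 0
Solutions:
 v(y) = -sqrt(C1 + y^2)
 v(y) = sqrt(C1 + y^2)


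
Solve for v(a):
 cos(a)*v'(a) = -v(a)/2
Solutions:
 v(a) = C1*(sin(a) - 1)^(1/4)/(sin(a) + 1)^(1/4)


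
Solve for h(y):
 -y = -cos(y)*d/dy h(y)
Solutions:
 h(y) = C1 + Integral(y/cos(y), y)


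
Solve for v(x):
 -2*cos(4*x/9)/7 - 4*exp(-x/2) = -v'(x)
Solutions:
 v(x) = C1 + 9*sin(4*x/9)/14 - 8*exp(-x/2)


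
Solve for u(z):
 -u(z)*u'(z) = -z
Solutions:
 u(z) = -sqrt(C1 + z^2)
 u(z) = sqrt(C1 + z^2)


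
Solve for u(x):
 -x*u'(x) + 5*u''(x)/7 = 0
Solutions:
 u(x) = C1 + C2*erfi(sqrt(70)*x/10)


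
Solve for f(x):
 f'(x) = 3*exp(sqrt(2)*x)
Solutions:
 f(x) = C1 + 3*sqrt(2)*exp(sqrt(2)*x)/2


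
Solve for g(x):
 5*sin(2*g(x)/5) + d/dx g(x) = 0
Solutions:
 5*x + 5*log(cos(2*g(x)/5) - 1)/4 - 5*log(cos(2*g(x)/5) + 1)/4 = C1


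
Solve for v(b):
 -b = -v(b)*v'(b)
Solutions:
 v(b) = -sqrt(C1 + b^2)
 v(b) = sqrt(C1 + b^2)


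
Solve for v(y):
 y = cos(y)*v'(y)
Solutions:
 v(y) = C1 + Integral(y/cos(y), y)


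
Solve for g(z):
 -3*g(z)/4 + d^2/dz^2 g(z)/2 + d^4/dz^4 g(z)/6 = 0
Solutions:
 g(z) = C1*exp(-sqrt(6)*z*sqrt(-1 + sqrt(3))/2) + C2*exp(sqrt(6)*z*sqrt(-1 + sqrt(3))/2) + C3*sin(sqrt(6)*z*sqrt(1 + sqrt(3))/2) + C4*cos(sqrt(6)*z*sqrt(1 + sqrt(3))/2)


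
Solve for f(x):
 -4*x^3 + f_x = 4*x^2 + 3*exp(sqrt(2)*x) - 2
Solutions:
 f(x) = C1 + x^4 + 4*x^3/3 - 2*x + 3*sqrt(2)*exp(sqrt(2)*x)/2


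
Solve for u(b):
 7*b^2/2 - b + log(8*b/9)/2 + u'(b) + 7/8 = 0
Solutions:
 u(b) = C1 - 7*b^3/6 + b^2/2 - b*log(b)/2 - 3*b*log(2)/2 - 3*b/8 + b*log(3)


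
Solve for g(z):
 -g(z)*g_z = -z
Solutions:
 g(z) = -sqrt(C1 + z^2)
 g(z) = sqrt(C1 + z^2)


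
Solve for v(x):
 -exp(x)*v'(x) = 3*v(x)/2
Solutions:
 v(x) = C1*exp(3*exp(-x)/2)


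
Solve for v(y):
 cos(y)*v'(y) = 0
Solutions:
 v(y) = C1


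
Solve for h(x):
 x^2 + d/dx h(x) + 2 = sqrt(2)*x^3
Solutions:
 h(x) = C1 + sqrt(2)*x^4/4 - x^3/3 - 2*x


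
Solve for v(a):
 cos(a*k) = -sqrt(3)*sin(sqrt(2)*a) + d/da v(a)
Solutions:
 v(a) = C1 - sqrt(6)*cos(sqrt(2)*a)/2 + sin(a*k)/k


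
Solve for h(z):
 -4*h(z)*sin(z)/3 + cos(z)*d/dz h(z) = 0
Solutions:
 h(z) = C1/cos(z)^(4/3)


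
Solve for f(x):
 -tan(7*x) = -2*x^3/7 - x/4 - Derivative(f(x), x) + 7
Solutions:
 f(x) = C1 - x^4/14 - x^2/8 + 7*x - log(cos(7*x))/7


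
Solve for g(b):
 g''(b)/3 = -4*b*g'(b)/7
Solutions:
 g(b) = C1 + C2*erf(sqrt(42)*b/7)


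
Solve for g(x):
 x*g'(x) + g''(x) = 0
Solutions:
 g(x) = C1 + C2*erf(sqrt(2)*x/2)


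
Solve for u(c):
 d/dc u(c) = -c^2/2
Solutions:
 u(c) = C1 - c^3/6


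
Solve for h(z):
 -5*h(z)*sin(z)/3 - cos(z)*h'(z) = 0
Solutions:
 h(z) = C1*cos(z)^(5/3)


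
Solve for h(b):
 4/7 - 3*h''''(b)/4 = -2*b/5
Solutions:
 h(b) = C1 + C2*b + C3*b^2 + C4*b^3 + b^5/225 + 2*b^4/63


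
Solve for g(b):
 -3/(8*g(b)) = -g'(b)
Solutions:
 g(b) = -sqrt(C1 + 3*b)/2
 g(b) = sqrt(C1 + 3*b)/2


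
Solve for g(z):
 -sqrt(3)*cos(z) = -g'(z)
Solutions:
 g(z) = C1 + sqrt(3)*sin(z)


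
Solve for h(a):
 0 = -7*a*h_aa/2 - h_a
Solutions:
 h(a) = C1 + C2*a^(5/7)


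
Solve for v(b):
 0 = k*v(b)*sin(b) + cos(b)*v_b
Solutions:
 v(b) = C1*exp(k*log(cos(b)))


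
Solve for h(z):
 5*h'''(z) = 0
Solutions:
 h(z) = C1 + C2*z + C3*z^2


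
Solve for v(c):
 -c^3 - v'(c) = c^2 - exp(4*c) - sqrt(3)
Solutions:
 v(c) = C1 - c^4/4 - c^3/3 + sqrt(3)*c + exp(4*c)/4


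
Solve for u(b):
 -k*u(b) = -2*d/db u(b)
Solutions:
 u(b) = C1*exp(b*k/2)


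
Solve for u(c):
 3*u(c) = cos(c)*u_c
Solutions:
 u(c) = C1*(sin(c) + 1)^(3/2)/(sin(c) - 1)^(3/2)


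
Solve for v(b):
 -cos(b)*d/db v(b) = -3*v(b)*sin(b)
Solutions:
 v(b) = C1/cos(b)^3


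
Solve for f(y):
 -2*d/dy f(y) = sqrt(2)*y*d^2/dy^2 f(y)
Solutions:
 f(y) = C1 + C2*y^(1 - sqrt(2))


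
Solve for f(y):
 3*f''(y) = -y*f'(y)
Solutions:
 f(y) = C1 + C2*erf(sqrt(6)*y/6)


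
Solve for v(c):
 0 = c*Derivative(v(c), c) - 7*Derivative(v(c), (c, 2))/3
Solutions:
 v(c) = C1 + C2*erfi(sqrt(42)*c/14)


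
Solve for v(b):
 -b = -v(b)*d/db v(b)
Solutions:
 v(b) = -sqrt(C1 + b^2)
 v(b) = sqrt(C1 + b^2)


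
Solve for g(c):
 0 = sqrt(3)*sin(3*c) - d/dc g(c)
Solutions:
 g(c) = C1 - sqrt(3)*cos(3*c)/3


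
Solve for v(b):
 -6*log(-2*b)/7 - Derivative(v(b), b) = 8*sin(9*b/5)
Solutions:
 v(b) = C1 - 6*b*log(-b)/7 - 6*b*log(2)/7 + 6*b/7 + 40*cos(9*b/5)/9


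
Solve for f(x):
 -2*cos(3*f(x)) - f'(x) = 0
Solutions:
 f(x) = -asin((C1 + exp(12*x))/(C1 - exp(12*x)))/3 + pi/3
 f(x) = asin((C1 + exp(12*x))/(C1 - exp(12*x)))/3


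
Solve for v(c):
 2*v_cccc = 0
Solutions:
 v(c) = C1 + C2*c + C3*c^2 + C4*c^3


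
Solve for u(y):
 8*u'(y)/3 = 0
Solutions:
 u(y) = C1


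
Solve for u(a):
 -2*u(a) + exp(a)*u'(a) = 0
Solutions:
 u(a) = C1*exp(-2*exp(-a))


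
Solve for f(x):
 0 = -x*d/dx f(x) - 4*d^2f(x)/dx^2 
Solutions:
 f(x) = C1 + C2*erf(sqrt(2)*x/4)


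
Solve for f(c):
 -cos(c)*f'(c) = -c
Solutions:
 f(c) = C1 + Integral(c/cos(c), c)


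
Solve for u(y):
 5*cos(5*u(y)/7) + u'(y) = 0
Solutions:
 5*y - 7*log(sin(5*u(y)/7) - 1)/10 + 7*log(sin(5*u(y)/7) + 1)/10 = C1


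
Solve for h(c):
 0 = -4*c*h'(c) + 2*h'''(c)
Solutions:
 h(c) = C1 + Integral(C2*airyai(2^(1/3)*c) + C3*airybi(2^(1/3)*c), c)


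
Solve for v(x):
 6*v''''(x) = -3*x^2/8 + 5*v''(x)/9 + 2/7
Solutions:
 v(x) = C1 + C2*x + C3*exp(-sqrt(30)*x/18) + C4*exp(sqrt(30)*x/18) + 9*x^4/160 + 4923*x^2/700


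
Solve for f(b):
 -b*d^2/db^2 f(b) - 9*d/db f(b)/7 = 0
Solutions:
 f(b) = C1 + C2/b^(2/7)


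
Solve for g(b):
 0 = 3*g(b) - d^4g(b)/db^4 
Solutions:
 g(b) = C1*exp(-3^(1/4)*b) + C2*exp(3^(1/4)*b) + C3*sin(3^(1/4)*b) + C4*cos(3^(1/4)*b)


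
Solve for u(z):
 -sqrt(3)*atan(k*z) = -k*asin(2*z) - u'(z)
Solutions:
 u(z) = C1 - k*(z*asin(2*z) + sqrt(1 - 4*z^2)/2) + sqrt(3)*Piecewise((z*atan(k*z) - log(k^2*z^2 + 1)/(2*k), Ne(k, 0)), (0, True))


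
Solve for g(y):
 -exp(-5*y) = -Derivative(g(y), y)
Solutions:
 g(y) = C1 - exp(-5*y)/5


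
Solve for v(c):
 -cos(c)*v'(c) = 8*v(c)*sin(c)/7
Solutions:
 v(c) = C1*cos(c)^(8/7)


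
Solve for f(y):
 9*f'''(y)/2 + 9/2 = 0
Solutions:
 f(y) = C1 + C2*y + C3*y^2 - y^3/6


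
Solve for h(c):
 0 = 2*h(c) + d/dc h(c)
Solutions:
 h(c) = C1*exp(-2*c)


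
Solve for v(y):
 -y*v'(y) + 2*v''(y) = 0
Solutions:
 v(y) = C1 + C2*erfi(y/2)


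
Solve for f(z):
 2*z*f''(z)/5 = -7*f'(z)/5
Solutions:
 f(z) = C1 + C2/z^(5/2)


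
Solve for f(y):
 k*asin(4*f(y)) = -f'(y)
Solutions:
 Integral(1/asin(4*_y), (_y, f(y))) = C1 - k*y


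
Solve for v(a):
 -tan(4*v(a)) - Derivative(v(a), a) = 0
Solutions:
 v(a) = -asin(C1*exp(-4*a))/4 + pi/4
 v(a) = asin(C1*exp(-4*a))/4


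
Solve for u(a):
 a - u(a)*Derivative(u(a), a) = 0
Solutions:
 u(a) = -sqrt(C1 + a^2)
 u(a) = sqrt(C1 + a^2)


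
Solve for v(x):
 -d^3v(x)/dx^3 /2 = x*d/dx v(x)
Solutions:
 v(x) = C1 + Integral(C2*airyai(-2^(1/3)*x) + C3*airybi(-2^(1/3)*x), x)


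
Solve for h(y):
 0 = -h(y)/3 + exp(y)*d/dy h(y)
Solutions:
 h(y) = C1*exp(-exp(-y)/3)


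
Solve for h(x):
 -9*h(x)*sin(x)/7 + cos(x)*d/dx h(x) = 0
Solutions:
 h(x) = C1/cos(x)^(9/7)


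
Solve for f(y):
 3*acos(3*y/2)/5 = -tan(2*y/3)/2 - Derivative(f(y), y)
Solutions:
 f(y) = C1 - 3*y*acos(3*y/2)/5 + sqrt(4 - 9*y^2)/5 + 3*log(cos(2*y/3))/4


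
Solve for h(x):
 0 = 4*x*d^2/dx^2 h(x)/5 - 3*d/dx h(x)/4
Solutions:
 h(x) = C1 + C2*x^(31/16)


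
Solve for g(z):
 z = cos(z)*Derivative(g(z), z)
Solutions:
 g(z) = C1 + Integral(z/cos(z), z)


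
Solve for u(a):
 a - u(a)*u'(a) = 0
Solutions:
 u(a) = -sqrt(C1 + a^2)
 u(a) = sqrt(C1 + a^2)


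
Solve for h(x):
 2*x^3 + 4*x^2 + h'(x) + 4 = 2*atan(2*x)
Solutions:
 h(x) = C1 - x^4/2 - 4*x^3/3 + 2*x*atan(2*x) - 4*x - log(4*x^2 + 1)/2


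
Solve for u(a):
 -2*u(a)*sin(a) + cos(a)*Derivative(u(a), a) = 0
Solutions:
 u(a) = C1/cos(a)^2


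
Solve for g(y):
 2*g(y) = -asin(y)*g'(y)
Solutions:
 g(y) = C1*exp(-2*Integral(1/asin(y), y))


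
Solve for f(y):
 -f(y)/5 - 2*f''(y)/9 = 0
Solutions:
 f(y) = C1*sin(3*sqrt(10)*y/10) + C2*cos(3*sqrt(10)*y/10)


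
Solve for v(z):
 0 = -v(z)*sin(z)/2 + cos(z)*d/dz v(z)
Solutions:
 v(z) = C1/sqrt(cos(z))


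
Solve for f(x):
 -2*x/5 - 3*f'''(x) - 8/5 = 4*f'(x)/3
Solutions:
 f(x) = C1 + C2*sin(2*x/3) + C3*cos(2*x/3) - 3*x^2/20 - 6*x/5


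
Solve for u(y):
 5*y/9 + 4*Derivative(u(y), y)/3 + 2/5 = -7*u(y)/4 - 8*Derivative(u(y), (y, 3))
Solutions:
 u(y) = C1*exp(-y*(-(189 + sqrt(36233))^(1/3) + 8/(189 + sqrt(36233))^(1/3))/24)*sin(sqrt(3)*y*(8/(189 + sqrt(36233))^(1/3) + (189 + sqrt(36233))^(1/3))/24) + C2*exp(-y*(-(189 + sqrt(36233))^(1/3) + 8/(189 + sqrt(36233))^(1/3))/24)*cos(sqrt(3)*y*(8/(189 + sqrt(36233))^(1/3) + (189 + sqrt(36233))^(1/3))/24) + C3*exp(y*(-(189 + sqrt(36233))^(1/3) + 8/(189 + sqrt(36233))^(1/3))/12) - 20*y/63 + 88/6615


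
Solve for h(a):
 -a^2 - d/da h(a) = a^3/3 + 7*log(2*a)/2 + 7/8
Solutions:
 h(a) = C1 - a^4/12 - a^3/3 - 7*a*log(a)/2 - 7*a*log(2)/2 + 21*a/8


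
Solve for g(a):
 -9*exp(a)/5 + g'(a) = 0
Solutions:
 g(a) = C1 + 9*exp(a)/5


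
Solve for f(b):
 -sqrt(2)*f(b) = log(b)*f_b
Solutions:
 f(b) = C1*exp(-sqrt(2)*li(b))


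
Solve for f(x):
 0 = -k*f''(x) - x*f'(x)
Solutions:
 f(x) = C1 + C2*sqrt(k)*erf(sqrt(2)*x*sqrt(1/k)/2)


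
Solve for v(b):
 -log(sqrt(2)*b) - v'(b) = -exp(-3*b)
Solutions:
 v(b) = C1 - b*log(b) + b*(1 - log(2)/2) - exp(-3*b)/3


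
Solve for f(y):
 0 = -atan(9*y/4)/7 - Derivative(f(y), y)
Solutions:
 f(y) = C1 - y*atan(9*y/4)/7 + 2*log(81*y^2 + 16)/63


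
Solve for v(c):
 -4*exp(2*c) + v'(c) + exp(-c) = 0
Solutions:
 v(c) = C1 + 2*exp(2*c) + exp(-c)


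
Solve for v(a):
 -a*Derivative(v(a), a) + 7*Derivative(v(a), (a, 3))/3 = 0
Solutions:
 v(a) = C1 + Integral(C2*airyai(3^(1/3)*7^(2/3)*a/7) + C3*airybi(3^(1/3)*7^(2/3)*a/7), a)


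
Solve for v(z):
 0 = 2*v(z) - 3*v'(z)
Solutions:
 v(z) = C1*exp(2*z/3)


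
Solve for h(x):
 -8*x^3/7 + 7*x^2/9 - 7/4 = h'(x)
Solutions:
 h(x) = C1 - 2*x^4/7 + 7*x^3/27 - 7*x/4


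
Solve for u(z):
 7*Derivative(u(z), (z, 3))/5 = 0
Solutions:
 u(z) = C1 + C2*z + C3*z^2


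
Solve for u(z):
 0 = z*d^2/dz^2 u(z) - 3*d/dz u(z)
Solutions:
 u(z) = C1 + C2*z^4


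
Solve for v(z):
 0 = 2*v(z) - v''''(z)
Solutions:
 v(z) = C1*exp(-2^(1/4)*z) + C2*exp(2^(1/4)*z) + C3*sin(2^(1/4)*z) + C4*cos(2^(1/4)*z)


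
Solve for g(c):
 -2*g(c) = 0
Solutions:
 g(c) = 0


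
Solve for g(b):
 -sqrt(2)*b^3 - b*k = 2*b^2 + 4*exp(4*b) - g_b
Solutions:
 g(b) = C1 + sqrt(2)*b^4/4 + 2*b^3/3 + b^2*k/2 + exp(4*b)


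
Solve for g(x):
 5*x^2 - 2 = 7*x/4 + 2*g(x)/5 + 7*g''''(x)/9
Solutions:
 g(x) = 25*x^2/2 - 35*x/8 + (C1*sin(sqrt(3)*70^(3/4)*x/70) + C2*cos(sqrt(3)*70^(3/4)*x/70))*exp(-sqrt(3)*70^(3/4)*x/70) + (C3*sin(sqrt(3)*70^(3/4)*x/70) + C4*cos(sqrt(3)*70^(3/4)*x/70))*exp(sqrt(3)*70^(3/4)*x/70) - 5


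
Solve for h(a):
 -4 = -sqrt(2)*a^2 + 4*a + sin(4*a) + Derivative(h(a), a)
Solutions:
 h(a) = C1 + sqrt(2)*a^3/3 - 2*a^2 - 4*a + cos(4*a)/4


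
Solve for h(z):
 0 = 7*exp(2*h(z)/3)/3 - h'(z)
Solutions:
 h(z) = 3*log(-sqrt(-1/(C1 + 7*z))) - 3*log(2)/2 + 3*log(3)
 h(z) = 3*log(-1/(C1 + 7*z))/2 - 3*log(2)/2 + 3*log(3)


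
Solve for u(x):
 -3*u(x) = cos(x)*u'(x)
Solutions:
 u(x) = C1*(sin(x) - 1)^(3/2)/(sin(x) + 1)^(3/2)


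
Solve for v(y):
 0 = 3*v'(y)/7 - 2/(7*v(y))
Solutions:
 v(y) = -sqrt(C1 + 12*y)/3
 v(y) = sqrt(C1 + 12*y)/3


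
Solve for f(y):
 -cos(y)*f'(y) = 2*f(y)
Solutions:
 f(y) = C1*(sin(y) - 1)/(sin(y) + 1)


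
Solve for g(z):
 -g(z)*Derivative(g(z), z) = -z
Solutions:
 g(z) = -sqrt(C1 + z^2)
 g(z) = sqrt(C1 + z^2)


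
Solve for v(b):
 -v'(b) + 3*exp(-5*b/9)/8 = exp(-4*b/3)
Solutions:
 v(b) = C1 + 3*exp(-4*b/3)/4 - 27*exp(-5*b/9)/40


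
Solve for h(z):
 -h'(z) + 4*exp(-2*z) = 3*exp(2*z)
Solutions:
 h(z) = C1 - 3*exp(2*z)/2 - 2*exp(-2*z)


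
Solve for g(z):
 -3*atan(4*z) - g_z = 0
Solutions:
 g(z) = C1 - 3*z*atan(4*z) + 3*log(16*z^2 + 1)/8


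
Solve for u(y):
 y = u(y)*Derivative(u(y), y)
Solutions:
 u(y) = -sqrt(C1 + y^2)
 u(y) = sqrt(C1 + y^2)


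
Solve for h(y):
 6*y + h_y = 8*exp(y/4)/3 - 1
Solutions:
 h(y) = C1 - 3*y^2 - y + 32*exp(y/4)/3


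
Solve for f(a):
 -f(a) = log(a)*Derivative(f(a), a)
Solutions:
 f(a) = C1*exp(-li(a))


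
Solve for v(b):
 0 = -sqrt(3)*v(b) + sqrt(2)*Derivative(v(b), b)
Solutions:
 v(b) = C1*exp(sqrt(6)*b/2)


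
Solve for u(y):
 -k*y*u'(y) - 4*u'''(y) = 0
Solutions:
 u(y) = C1 + Integral(C2*airyai(2^(1/3)*y*(-k)^(1/3)/2) + C3*airybi(2^(1/3)*y*(-k)^(1/3)/2), y)


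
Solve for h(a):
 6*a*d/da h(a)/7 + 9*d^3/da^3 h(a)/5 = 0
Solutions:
 h(a) = C1 + Integral(C2*airyai(-10^(1/3)*21^(2/3)*a/21) + C3*airybi(-10^(1/3)*21^(2/3)*a/21), a)


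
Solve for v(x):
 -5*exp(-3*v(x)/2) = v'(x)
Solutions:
 v(x) = 2*log(C1 - 15*x/2)/3
 v(x) = 2*log(2^(2/3)*(-3^(1/3) - 3^(5/6)*I)*(C1 - 5*x)^(1/3)/4)
 v(x) = 2*log(2^(2/3)*(-3^(1/3) + 3^(5/6)*I)*(C1 - 5*x)^(1/3)/4)


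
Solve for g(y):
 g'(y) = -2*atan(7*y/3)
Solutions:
 g(y) = C1 - 2*y*atan(7*y/3) + 3*log(49*y^2 + 9)/7


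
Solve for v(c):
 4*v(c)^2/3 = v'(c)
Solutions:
 v(c) = -3/(C1 + 4*c)


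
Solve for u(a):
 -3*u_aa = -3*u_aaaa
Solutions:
 u(a) = C1 + C2*a + C3*exp(-a) + C4*exp(a)


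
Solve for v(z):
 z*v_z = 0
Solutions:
 v(z) = C1


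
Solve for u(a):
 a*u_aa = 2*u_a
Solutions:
 u(a) = C1 + C2*a^3


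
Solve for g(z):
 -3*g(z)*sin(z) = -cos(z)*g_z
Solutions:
 g(z) = C1/cos(z)^3


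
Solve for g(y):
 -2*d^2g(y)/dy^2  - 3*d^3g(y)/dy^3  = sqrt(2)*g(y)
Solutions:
 g(y) = C1*exp(y*(-8 + 8*2^(1/3)/(16 + 243*sqrt(2) + sqrt(-256 + (16 + 243*sqrt(2))^2))^(1/3) + 2^(2/3)*(16 + 243*sqrt(2) + sqrt(-256 + (16 + 243*sqrt(2))^2))^(1/3))/36)*sin(2^(1/3)*sqrt(3)*y*(-2^(1/3)*(16 + 243*sqrt(2) + 27*sqrt(-256/729 + (16/27 + 9*sqrt(2))^2))^(1/3) + 8/(16 + 243*sqrt(2) + 27*sqrt(-256/729 + (16/27 + 9*sqrt(2))^2))^(1/3))/36) + C2*exp(y*(-8 + 8*2^(1/3)/(16 + 243*sqrt(2) + sqrt(-256 + (16 + 243*sqrt(2))^2))^(1/3) + 2^(2/3)*(16 + 243*sqrt(2) + sqrt(-256 + (16 + 243*sqrt(2))^2))^(1/3))/36)*cos(2^(1/3)*sqrt(3)*y*(-2^(1/3)*(16 + 243*sqrt(2) + 27*sqrt(-256/729 + (16/27 + 9*sqrt(2))^2))^(1/3) + 8/(16 + 243*sqrt(2) + 27*sqrt(-256/729 + (16/27 + 9*sqrt(2))^2))^(1/3))/36) + C3*exp(-y*(8*2^(1/3)/(16 + 243*sqrt(2) + sqrt(-256 + (16 + 243*sqrt(2))^2))^(1/3) + 4 + 2^(2/3)*(16 + 243*sqrt(2) + sqrt(-256 + (16 + 243*sqrt(2))^2))^(1/3))/18)


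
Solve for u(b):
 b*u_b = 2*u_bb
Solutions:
 u(b) = C1 + C2*erfi(b/2)


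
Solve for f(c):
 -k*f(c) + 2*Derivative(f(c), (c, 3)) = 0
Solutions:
 f(c) = C1*exp(2^(2/3)*c*k^(1/3)/2) + C2*exp(2^(2/3)*c*k^(1/3)*(-1 + sqrt(3)*I)/4) + C3*exp(-2^(2/3)*c*k^(1/3)*(1 + sqrt(3)*I)/4)


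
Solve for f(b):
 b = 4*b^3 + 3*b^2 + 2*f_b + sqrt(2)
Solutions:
 f(b) = C1 - b^4/2 - b^3/2 + b^2/4 - sqrt(2)*b/2


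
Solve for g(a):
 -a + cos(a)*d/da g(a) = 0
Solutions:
 g(a) = C1 + Integral(a/cos(a), a)


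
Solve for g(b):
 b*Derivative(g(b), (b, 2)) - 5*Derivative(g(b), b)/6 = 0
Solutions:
 g(b) = C1 + C2*b^(11/6)


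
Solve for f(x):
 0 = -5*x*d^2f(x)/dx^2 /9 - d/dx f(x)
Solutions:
 f(x) = C1 + C2/x^(4/5)


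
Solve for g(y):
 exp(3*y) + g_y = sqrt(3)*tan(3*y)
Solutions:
 g(y) = C1 - exp(3*y)/3 - sqrt(3)*log(cos(3*y))/3


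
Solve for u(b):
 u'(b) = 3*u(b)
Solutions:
 u(b) = C1*exp(3*b)


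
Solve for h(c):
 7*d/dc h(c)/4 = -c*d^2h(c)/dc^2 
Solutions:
 h(c) = C1 + C2/c^(3/4)


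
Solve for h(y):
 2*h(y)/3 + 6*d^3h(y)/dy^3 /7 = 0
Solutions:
 h(y) = C3*exp(-21^(1/3)*y/3) + (C1*sin(3^(5/6)*7^(1/3)*y/6) + C2*cos(3^(5/6)*7^(1/3)*y/6))*exp(21^(1/3)*y/6)


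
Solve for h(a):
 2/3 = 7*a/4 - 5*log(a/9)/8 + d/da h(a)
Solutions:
 h(a) = C1 - 7*a^2/8 + 5*a*log(a)/8 - 5*a*log(3)/4 + a/24


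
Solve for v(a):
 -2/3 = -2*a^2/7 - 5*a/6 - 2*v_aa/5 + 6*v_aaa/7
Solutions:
 v(a) = C1 + C2*a + C3*exp(7*a/15) - 5*a^4/84 - 3025*a^3/3528 - 38515*a^2/8232


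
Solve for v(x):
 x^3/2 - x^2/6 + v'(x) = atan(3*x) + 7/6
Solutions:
 v(x) = C1 - x^4/8 + x^3/18 + x*atan(3*x) + 7*x/6 - log(9*x^2 + 1)/6


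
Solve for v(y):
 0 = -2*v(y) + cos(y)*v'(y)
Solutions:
 v(y) = C1*(sin(y) + 1)/(sin(y) - 1)


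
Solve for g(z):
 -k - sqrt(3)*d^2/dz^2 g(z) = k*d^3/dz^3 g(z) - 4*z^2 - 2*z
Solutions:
 g(z) = C1 + C2*z + C3*exp(-sqrt(3)*z/k) + k*z^2*(8*sqrt(3)*k - 6 - 3*sqrt(3))/18 + sqrt(3)*z^4/9 + z^3*(-4*k + sqrt(3))/9


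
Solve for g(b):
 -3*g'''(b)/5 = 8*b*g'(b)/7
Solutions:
 g(b) = C1 + Integral(C2*airyai(-2*21^(2/3)*5^(1/3)*b/21) + C3*airybi(-2*21^(2/3)*5^(1/3)*b/21), b)


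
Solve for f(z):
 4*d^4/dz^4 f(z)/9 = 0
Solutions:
 f(z) = C1 + C2*z + C3*z^2 + C4*z^3


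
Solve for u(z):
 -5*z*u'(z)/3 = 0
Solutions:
 u(z) = C1


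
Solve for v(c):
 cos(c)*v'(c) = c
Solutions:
 v(c) = C1 + Integral(c/cos(c), c)


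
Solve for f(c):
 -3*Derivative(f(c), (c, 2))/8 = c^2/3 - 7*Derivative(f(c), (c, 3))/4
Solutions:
 f(c) = C1 + C2*c + C3*exp(3*c/14) - 2*c^4/27 - 112*c^3/81 - 1568*c^2/81


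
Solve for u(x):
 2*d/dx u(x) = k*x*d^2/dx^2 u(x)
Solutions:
 u(x) = C1 + x^(((re(k) + 2)*re(k) + im(k)^2)/(re(k)^2 + im(k)^2))*(C2*sin(2*log(x)*Abs(im(k))/(re(k)^2 + im(k)^2)) + C3*cos(2*log(x)*im(k)/(re(k)^2 + im(k)^2)))


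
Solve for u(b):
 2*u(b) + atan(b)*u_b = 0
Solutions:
 u(b) = C1*exp(-2*Integral(1/atan(b), b))


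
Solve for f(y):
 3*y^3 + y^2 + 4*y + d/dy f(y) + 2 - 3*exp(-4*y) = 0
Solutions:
 f(y) = C1 - 3*y^4/4 - y^3/3 - 2*y^2 - 2*y - 3*exp(-4*y)/4


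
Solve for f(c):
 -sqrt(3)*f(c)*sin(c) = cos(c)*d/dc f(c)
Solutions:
 f(c) = C1*cos(c)^(sqrt(3))


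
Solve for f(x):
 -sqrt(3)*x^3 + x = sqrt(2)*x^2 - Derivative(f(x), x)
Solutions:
 f(x) = C1 + sqrt(3)*x^4/4 + sqrt(2)*x^3/3 - x^2/2


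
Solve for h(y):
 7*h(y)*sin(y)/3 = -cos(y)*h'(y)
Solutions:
 h(y) = C1*cos(y)^(7/3)


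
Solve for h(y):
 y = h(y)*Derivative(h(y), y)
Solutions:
 h(y) = -sqrt(C1 + y^2)
 h(y) = sqrt(C1 + y^2)


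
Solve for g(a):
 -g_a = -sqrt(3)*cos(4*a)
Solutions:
 g(a) = C1 + sqrt(3)*sin(4*a)/4


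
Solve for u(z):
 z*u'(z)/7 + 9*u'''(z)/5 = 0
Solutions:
 u(z) = C1 + Integral(C2*airyai(-735^(1/3)*z/21) + C3*airybi(-735^(1/3)*z/21), z)


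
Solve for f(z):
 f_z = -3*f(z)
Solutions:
 f(z) = C1*exp(-3*z)


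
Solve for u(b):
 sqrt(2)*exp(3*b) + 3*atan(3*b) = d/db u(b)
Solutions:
 u(b) = C1 + 3*b*atan(3*b) + sqrt(2)*exp(3*b)/3 - log(9*b^2 + 1)/2


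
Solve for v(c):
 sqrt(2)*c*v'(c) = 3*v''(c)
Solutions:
 v(c) = C1 + C2*erfi(2^(3/4)*sqrt(3)*c/6)


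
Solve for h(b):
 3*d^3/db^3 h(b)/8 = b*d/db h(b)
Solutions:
 h(b) = C1 + Integral(C2*airyai(2*3^(2/3)*b/3) + C3*airybi(2*3^(2/3)*b/3), b)


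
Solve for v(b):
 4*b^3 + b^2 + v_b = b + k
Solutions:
 v(b) = C1 - b^4 - b^3/3 + b^2/2 + b*k


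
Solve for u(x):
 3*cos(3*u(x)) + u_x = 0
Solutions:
 u(x) = -asin((C1 + exp(18*x))/(C1 - exp(18*x)))/3 + pi/3
 u(x) = asin((C1 + exp(18*x))/(C1 - exp(18*x)))/3


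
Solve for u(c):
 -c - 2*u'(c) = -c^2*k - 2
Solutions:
 u(c) = C1 + c^3*k/6 - c^2/4 + c


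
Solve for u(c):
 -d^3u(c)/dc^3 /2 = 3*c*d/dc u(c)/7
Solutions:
 u(c) = C1 + Integral(C2*airyai(-6^(1/3)*7^(2/3)*c/7) + C3*airybi(-6^(1/3)*7^(2/3)*c/7), c)


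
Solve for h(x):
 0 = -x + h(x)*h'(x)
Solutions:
 h(x) = -sqrt(C1 + x^2)
 h(x) = sqrt(C1 + x^2)


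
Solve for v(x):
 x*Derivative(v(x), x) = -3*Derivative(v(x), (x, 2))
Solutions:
 v(x) = C1 + C2*erf(sqrt(6)*x/6)


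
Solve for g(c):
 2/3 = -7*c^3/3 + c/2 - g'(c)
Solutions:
 g(c) = C1 - 7*c^4/12 + c^2/4 - 2*c/3


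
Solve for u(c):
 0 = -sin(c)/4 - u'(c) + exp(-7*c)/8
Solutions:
 u(c) = C1 + cos(c)/4 - exp(-7*c)/56


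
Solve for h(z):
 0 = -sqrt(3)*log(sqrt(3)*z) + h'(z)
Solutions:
 h(z) = C1 + sqrt(3)*z*log(z) - sqrt(3)*z + sqrt(3)*z*log(3)/2


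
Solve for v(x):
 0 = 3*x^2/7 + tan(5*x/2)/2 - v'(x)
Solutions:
 v(x) = C1 + x^3/7 - log(cos(5*x/2))/5


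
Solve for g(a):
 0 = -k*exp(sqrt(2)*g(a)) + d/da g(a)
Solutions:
 g(a) = sqrt(2)*(2*log(-1/(C1 + a*k)) - log(2))/4


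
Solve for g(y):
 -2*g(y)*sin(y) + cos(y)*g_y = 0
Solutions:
 g(y) = C1/cos(y)^2


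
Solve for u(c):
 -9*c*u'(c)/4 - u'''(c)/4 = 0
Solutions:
 u(c) = C1 + Integral(C2*airyai(-3^(2/3)*c) + C3*airybi(-3^(2/3)*c), c)


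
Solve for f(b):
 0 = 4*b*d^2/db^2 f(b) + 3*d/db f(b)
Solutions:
 f(b) = C1 + C2*b^(1/4)


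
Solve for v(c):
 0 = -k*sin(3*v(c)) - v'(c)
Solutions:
 v(c) = -acos((-C1 - exp(6*c*k))/(C1 - exp(6*c*k)))/3 + 2*pi/3
 v(c) = acos((-C1 - exp(6*c*k))/(C1 - exp(6*c*k)))/3


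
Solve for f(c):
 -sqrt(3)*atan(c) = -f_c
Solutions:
 f(c) = C1 + sqrt(3)*(c*atan(c) - log(c^2 + 1)/2)


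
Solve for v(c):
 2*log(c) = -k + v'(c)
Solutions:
 v(c) = C1 + c*k + 2*c*log(c) - 2*c


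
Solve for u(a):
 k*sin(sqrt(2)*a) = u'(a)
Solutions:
 u(a) = C1 - sqrt(2)*k*cos(sqrt(2)*a)/2


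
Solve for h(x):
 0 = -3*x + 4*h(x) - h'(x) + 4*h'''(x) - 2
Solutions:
 h(x) = C1*exp(3^(1/3)*x*(3^(1/3)/(sqrt(1293) + 36)^(1/3) + (sqrt(1293) + 36)^(1/3))/12)*sin(3^(1/6)*x*(-3^(2/3)*(sqrt(1293) + 36)^(1/3) + 3/(sqrt(1293) + 36)^(1/3))/12) + C2*exp(3^(1/3)*x*(3^(1/3)/(sqrt(1293) + 36)^(1/3) + (sqrt(1293) + 36)^(1/3))/12)*cos(3^(1/6)*x*(-3^(2/3)*(sqrt(1293) + 36)^(1/3) + 3/(sqrt(1293) + 36)^(1/3))/12) + C3*exp(-3^(1/3)*x*(3^(1/3)/(sqrt(1293) + 36)^(1/3) + (sqrt(1293) + 36)^(1/3))/6) + 3*x/4 + 11/16


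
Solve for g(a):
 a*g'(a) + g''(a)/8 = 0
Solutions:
 g(a) = C1 + C2*erf(2*a)


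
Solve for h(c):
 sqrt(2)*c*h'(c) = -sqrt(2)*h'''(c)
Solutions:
 h(c) = C1 + Integral(C2*airyai(-c) + C3*airybi(-c), c)


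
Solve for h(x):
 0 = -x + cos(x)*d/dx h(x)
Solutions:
 h(x) = C1 + Integral(x/cos(x), x)


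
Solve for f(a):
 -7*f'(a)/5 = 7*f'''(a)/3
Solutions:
 f(a) = C1 + C2*sin(sqrt(15)*a/5) + C3*cos(sqrt(15)*a/5)


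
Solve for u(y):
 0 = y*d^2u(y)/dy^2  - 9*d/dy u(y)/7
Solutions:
 u(y) = C1 + C2*y^(16/7)


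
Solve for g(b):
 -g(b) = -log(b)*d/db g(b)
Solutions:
 g(b) = C1*exp(li(b))


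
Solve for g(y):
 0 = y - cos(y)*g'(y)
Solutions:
 g(y) = C1 + Integral(y/cos(y), y)


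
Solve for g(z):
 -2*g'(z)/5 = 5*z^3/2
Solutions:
 g(z) = C1 - 25*z^4/16


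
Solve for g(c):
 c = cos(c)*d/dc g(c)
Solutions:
 g(c) = C1 + Integral(c/cos(c), c)


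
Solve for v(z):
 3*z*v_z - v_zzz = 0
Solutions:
 v(z) = C1 + Integral(C2*airyai(3^(1/3)*z) + C3*airybi(3^(1/3)*z), z)


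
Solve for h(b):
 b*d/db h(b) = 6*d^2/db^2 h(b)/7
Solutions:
 h(b) = C1 + C2*erfi(sqrt(21)*b/6)


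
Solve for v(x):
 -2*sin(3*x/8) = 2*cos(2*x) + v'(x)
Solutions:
 v(x) = C1 - sin(2*x) + 16*cos(3*x/8)/3


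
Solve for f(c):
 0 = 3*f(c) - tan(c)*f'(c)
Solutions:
 f(c) = C1*sin(c)^3


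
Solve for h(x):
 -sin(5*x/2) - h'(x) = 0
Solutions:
 h(x) = C1 + 2*cos(5*x/2)/5


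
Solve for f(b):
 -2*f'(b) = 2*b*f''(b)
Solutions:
 f(b) = C1 + C2*log(b)


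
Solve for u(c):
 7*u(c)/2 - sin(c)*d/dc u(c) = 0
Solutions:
 u(c) = C1*(cos(c) - 1)^(7/4)/(cos(c) + 1)^(7/4)


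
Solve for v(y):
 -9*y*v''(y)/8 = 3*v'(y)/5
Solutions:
 v(y) = C1 + C2*y^(7/15)


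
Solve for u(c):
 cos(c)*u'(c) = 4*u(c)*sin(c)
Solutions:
 u(c) = C1/cos(c)^4


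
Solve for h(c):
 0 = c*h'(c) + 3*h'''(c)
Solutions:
 h(c) = C1 + Integral(C2*airyai(-3^(2/3)*c/3) + C3*airybi(-3^(2/3)*c/3), c)


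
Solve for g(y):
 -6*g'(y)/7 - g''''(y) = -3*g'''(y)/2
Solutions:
 g(y) = C1 + C2*exp(y*(7*7^(1/3)/(4*sqrt(15) + 17)^(1/3) + 7^(2/3)*(4*sqrt(15) + 17)^(1/3) + 14)/28)*sin(sqrt(3)*7^(1/3)*y*(-7^(1/3)*(4*sqrt(15) + 17)^(1/3) + 7/(4*sqrt(15) + 17)^(1/3))/28) + C3*exp(y*(7*7^(1/3)/(4*sqrt(15) + 17)^(1/3) + 7^(2/3)*(4*sqrt(15) + 17)^(1/3) + 14)/28)*cos(sqrt(3)*7^(1/3)*y*(-7^(1/3)*(4*sqrt(15) + 17)^(1/3) + 7/(4*sqrt(15) + 17)^(1/3))/28) + C4*exp(y*(-7^(2/3)*(4*sqrt(15) + 17)^(1/3) - 7*7^(1/3)/(4*sqrt(15) + 17)^(1/3) + 7)/14)


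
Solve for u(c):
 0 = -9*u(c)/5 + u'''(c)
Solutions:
 u(c) = C3*exp(15^(2/3)*c/5) + (C1*sin(3*3^(1/6)*5^(2/3)*c/10) + C2*cos(3*3^(1/6)*5^(2/3)*c/10))*exp(-15^(2/3)*c/10)


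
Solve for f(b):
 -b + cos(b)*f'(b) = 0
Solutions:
 f(b) = C1 + Integral(b/cos(b), b)


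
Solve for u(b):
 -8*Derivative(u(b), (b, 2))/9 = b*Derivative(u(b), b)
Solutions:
 u(b) = C1 + C2*erf(3*b/4)


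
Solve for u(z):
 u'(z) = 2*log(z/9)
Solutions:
 u(z) = C1 + 2*z*log(z) - z*log(81) - 2*z


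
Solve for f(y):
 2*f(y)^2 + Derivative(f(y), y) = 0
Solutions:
 f(y) = 1/(C1 + 2*y)


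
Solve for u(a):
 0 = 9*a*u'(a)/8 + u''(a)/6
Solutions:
 u(a) = C1 + C2*erf(3*sqrt(6)*a/4)


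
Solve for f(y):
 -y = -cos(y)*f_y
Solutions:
 f(y) = C1 + Integral(y/cos(y), y)


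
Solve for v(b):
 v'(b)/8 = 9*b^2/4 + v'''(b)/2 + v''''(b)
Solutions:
 v(b) = C1 + C2*exp(-b*(2*2^(1/3)/(3*sqrt(69) + 25)^(1/3) + 4 + 2^(2/3)*(3*sqrt(69) + 25)^(1/3))/24)*sin(2^(1/3)*sqrt(3)*b*(-2^(1/3)*(3*sqrt(69) + 25)^(1/3) + 2/(3*sqrt(69) + 25)^(1/3))/24) + C3*exp(-b*(2*2^(1/3)/(3*sqrt(69) + 25)^(1/3) + 4 + 2^(2/3)*(3*sqrt(69) + 25)^(1/3))/24)*cos(2^(1/3)*sqrt(3)*b*(-2^(1/3)*(3*sqrt(69) + 25)^(1/3) + 2/(3*sqrt(69) + 25)^(1/3))/24) + C4*exp(b*(-2 + 2*2^(1/3)/(3*sqrt(69) + 25)^(1/3) + 2^(2/3)*(3*sqrt(69) + 25)^(1/3))/12) + 6*b^3 + 144*b


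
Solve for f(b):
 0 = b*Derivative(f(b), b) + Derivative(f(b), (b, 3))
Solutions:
 f(b) = C1 + Integral(C2*airyai(-b) + C3*airybi(-b), b)


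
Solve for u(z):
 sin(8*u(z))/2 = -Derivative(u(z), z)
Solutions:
 u(z) = -acos((-C1 - exp(8*z))/(C1 - exp(8*z)))/8 + pi/4
 u(z) = acos((-C1 - exp(8*z))/(C1 - exp(8*z)))/8


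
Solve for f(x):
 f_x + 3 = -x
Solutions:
 f(x) = C1 - x^2/2 - 3*x


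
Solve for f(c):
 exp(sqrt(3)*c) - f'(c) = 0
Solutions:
 f(c) = C1 + sqrt(3)*exp(sqrt(3)*c)/3


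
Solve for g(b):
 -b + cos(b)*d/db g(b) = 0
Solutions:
 g(b) = C1 + Integral(b/cos(b), b)


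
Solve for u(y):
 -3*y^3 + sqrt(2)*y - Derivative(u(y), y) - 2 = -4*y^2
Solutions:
 u(y) = C1 - 3*y^4/4 + 4*y^3/3 + sqrt(2)*y^2/2 - 2*y


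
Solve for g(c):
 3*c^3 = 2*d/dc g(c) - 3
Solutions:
 g(c) = C1 + 3*c^4/8 + 3*c/2


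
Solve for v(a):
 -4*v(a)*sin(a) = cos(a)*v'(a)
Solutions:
 v(a) = C1*cos(a)^4


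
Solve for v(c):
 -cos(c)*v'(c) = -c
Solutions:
 v(c) = C1 + Integral(c/cos(c), c)


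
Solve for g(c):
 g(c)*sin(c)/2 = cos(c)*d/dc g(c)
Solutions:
 g(c) = C1/sqrt(cos(c))


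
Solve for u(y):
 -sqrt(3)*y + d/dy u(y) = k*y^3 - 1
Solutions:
 u(y) = C1 + k*y^4/4 + sqrt(3)*y^2/2 - y


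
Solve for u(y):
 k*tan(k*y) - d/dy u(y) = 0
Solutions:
 u(y) = C1 + k*Piecewise((-log(cos(k*y))/k, Ne(k, 0)), (0, True))


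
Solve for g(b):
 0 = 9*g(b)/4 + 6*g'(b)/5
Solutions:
 g(b) = C1*exp(-15*b/8)


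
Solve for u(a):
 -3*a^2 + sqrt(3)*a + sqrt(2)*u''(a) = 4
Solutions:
 u(a) = C1 + C2*a + sqrt(2)*a^4/8 - sqrt(6)*a^3/12 + sqrt(2)*a^2


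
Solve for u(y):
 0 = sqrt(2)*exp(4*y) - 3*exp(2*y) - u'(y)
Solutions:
 u(y) = C1 + sqrt(2)*exp(4*y)/4 - 3*exp(2*y)/2


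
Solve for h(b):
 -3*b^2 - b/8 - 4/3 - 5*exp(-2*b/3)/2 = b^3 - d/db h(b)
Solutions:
 h(b) = C1 + b^4/4 + b^3 + b^2/16 + 4*b/3 - 15*exp(-2*b/3)/4


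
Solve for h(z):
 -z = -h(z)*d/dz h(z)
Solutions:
 h(z) = -sqrt(C1 + z^2)
 h(z) = sqrt(C1 + z^2)


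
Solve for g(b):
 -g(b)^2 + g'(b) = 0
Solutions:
 g(b) = -1/(C1 + b)


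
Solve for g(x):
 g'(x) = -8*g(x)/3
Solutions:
 g(x) = C1*exp(-8*x/3)


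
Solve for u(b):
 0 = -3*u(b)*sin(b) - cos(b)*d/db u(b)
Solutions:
 u(b) = C1*cos(b)^3


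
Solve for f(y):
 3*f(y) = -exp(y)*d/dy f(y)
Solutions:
 f(y) = C1*exp(3*exp(-y))


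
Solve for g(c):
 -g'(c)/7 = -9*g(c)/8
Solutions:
 g(c) = C1*exp(63*c/8)


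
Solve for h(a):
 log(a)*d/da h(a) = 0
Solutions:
 h(a) = C1


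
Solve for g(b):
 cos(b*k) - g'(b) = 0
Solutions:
 g(b) = C1 + sin(b*k)/k


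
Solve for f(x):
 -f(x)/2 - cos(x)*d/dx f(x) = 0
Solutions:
 f(x) = C1*(sin(x) - 1)^(1/4)/(sin(x) + 1)^(1/4)


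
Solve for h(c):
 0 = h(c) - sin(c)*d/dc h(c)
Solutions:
 h(c) = C1*sqrt(cos(c) - 1)/sqrt(cos(c) + 1)


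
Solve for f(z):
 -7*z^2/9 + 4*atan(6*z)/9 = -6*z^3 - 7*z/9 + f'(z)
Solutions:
 f(z) = C1 + 3*z^4/2 - 7*z^3/27 + 7*z^2/18 + 4*z*atan(6*z)/9 - log(36*z^2 + 1)/27


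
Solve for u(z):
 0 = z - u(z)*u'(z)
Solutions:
 u(z) = -sqrt(C1 + z^2)
 u(z) = sqrt(C1 + z^2)


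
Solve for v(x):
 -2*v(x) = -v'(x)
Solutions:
 v(x) = C1*exp(2*x)


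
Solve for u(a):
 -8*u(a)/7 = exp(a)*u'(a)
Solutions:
 u(a) = C1*exp(8*exp(-a)/7)


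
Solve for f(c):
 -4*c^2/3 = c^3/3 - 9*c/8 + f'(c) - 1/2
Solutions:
 f(c) = C1 - c^4/12 - 4*c^3/9 + 9*c^2/16 + c/2


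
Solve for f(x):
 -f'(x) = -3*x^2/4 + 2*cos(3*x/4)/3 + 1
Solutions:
 f(x) = C1 + x^3/4 - x - 8*sin(3*x/4)/9


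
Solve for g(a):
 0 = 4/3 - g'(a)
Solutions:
 g(a) = C1 + 4*a/3


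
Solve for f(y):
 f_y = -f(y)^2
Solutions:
 f(y) = 1/(C1 + y)


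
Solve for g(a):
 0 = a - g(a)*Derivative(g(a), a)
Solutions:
 g(a) = -sqrt(C1 + a^2)
 g(a) = sqrt(C1 + a^2)


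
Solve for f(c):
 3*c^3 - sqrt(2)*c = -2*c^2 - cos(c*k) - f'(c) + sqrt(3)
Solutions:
 f(c) = C1 - 3*c^4/4 - 2*c^3/3 + sqrt(2)*c^2/2 + sqrt(3)*c - sin(c*k)/k


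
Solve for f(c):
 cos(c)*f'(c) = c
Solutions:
 f(c) = C1 + Integral(c/cos(c), c)


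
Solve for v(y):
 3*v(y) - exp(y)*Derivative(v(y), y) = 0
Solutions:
 v(y) = C1*exp(-3*exp(-y))


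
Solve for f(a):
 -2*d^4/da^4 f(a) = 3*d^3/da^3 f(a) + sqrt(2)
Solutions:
 f(a) = C1 + C2*a + C3*a^2 + C4*exp(-3*a/2) - sqrt(2)*a^3/18


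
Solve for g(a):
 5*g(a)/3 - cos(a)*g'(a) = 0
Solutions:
 g(a) = C1*(sin(a) + 1)^(5/6)/(sin(a) - 1)^(5/6)


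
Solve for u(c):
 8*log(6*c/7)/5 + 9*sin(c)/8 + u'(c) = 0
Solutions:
 u(c) = C1 - 8*c*log(c)/5 - 8*c*log(6)/5 + 8*c/5 + 8*c*log(7)/5 + 9*cos(c)/8


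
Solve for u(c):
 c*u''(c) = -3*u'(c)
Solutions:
 u(c) = C1 + C2/c^2


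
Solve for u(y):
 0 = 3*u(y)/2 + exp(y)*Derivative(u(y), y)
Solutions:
 u(y) = C1*exp(3*exp(-y)/2)


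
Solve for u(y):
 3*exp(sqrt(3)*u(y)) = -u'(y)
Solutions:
 u(y) = sqrt(3)*(2*log(1/(C1 + 3*y)) - log(3))/6


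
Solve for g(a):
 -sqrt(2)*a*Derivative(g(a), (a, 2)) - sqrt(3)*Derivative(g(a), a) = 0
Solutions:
 g(a) = C1 + C2*a^(1 - sqrt(6)/2)


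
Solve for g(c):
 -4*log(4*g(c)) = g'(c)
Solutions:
 Integral(1/(log(_y) + 2*log(2)), (_y, g(c)))/4 = C1 - c


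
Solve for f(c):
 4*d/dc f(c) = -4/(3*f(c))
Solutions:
 f(c) = -sqrt(C1 - 6*c)/3
 f(c) = sqrt(C1 - 6*c)/3


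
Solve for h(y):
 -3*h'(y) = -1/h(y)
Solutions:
 h(y) = -sqrt(C1 + 6*y)/3
 h(y) = sqrt(C1 + 6*y)/3


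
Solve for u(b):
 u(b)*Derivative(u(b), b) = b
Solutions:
 u(b) = -sqrt(C1 + b^2)
 u(b) = sqrt(C1 + b^2)


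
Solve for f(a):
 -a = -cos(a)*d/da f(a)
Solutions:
 f(a) = C1 + Integral(a/cos(a), a)


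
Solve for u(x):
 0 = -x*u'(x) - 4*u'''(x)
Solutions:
 u(x) = C1 + Integral(C2*airyai(-2^(1/3)*x/2) + C3*airybi(-2^(1/3)*x/2), x)


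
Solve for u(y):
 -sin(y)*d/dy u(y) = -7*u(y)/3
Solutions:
 u(y) = C1*(cos(y) - 1)^(7/6)/(cos(y) + 1)^(7/6)


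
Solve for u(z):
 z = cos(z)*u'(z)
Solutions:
 u(z) = C1 + Integral(z/cos(z), z)


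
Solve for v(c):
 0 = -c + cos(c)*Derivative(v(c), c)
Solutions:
 v(c) = C1 + Integral(c/cos(c), c)


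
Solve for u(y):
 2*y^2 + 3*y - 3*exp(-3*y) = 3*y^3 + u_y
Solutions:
 u(y) = C1 - 3*y^4/4 + 2*y^3/3 + 3*y^2/2 + exp(-3*y)


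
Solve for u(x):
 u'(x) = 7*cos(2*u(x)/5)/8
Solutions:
 -7*x/8 - 5*log(sin(2*u(x)/5) - 1)/4 + 5*log(sin(2*u(x)/5) + 1)/4 = C1


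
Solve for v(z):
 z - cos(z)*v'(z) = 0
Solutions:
 v(z) = C1 + Integral(z/cos(z), z)


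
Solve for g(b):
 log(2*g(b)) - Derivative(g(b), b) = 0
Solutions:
 -Integral(1/(log(_y) + log(2)), (_y, g(b))) = C1 - b


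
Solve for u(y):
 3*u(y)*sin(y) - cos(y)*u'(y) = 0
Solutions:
 u(y) = C1/cos(y)^3


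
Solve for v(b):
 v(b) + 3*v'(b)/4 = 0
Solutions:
 v(b) = C1*exp(-4*b/3)


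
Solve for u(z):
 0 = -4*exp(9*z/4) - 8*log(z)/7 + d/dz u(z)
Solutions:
 u(z) = C1 + 8*z*log(z)/7 - 8*z/7 + 16*exp(9*z/4)/9


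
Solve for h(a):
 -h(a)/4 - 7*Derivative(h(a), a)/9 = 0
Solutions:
 h(a) = C1*exp(-9*a/28)


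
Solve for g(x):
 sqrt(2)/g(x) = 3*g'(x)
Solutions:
 g(x) = -sqrt(C1 + 6*sqrt(2)*x)/3
 g(x) = sqrt(C1 + 6*sqrt(2)*x)/3


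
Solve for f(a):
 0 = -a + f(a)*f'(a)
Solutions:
 f(a) = -sqrt(C1 + a^2)
 f(a) = sqrt(C1 + a^2)


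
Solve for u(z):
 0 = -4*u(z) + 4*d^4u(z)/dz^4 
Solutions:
 u(z) = C1*exp(-z) + C2*exp(z) + C3*sin(z) + C4*cos(z)


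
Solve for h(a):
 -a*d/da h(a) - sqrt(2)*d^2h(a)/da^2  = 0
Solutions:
 h(a) = C1 + C2*erf(2^(1/4)*a/2)


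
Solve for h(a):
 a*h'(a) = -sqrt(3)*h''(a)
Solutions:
 h(a) = C1 + C2*erf(sqrt(2)*3^(3/4)*a/6)


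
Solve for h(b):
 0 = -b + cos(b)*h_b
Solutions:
 h(b) = C1 + Integral(b/cos(b), b)


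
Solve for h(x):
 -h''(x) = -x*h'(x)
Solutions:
 h(x) = C1 + C2*erfi(sqrt(2)*x/2)


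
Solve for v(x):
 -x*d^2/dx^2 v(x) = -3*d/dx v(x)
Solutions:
 v(x) = C1 + C2*x^4


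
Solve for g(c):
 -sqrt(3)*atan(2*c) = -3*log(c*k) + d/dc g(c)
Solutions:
 g(c) = C1 + 3*c*log(c*k) - 3*c - sqrt(3)*(c*atan(2*c) - log(4*c^2 + 1)/4)


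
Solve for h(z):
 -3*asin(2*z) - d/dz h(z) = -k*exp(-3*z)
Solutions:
 h(z) = C1 - k*exp(-3*z)/3 - 3*z*asin(2*z) - 3*sqrt(1 - 4*z^2)/2


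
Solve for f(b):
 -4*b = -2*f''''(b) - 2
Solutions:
 f(b) = C1 + C2*b + C3*b^2 + C4*b^3 + b^5/60 - b^4/24


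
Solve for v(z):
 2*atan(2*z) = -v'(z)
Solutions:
 v(z) = C1 - 2*z*atan(2*z) + log(4*z^2 + 1)/2


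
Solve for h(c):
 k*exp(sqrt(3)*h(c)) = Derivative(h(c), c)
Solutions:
 h(c) = sqrt(3)*(2*log(-1/(C1 + c*k)) - log(3))/6


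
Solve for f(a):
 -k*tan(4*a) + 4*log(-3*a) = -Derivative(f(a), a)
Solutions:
 f(a) = C1 - 4*a*log(-a) - 4*a*log(3) + 4*a - k*log(cos(4*a))/4


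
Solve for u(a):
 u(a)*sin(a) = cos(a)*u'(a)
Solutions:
 u(a) = C1/cos(a)


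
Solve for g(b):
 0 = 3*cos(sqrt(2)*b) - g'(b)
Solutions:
 g(b) = C1 + 3*sqrt(2)*sin(sqrt(2)*b)/2


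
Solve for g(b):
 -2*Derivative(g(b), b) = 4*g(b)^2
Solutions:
 g(b) = 1/(C1 + 2*b)


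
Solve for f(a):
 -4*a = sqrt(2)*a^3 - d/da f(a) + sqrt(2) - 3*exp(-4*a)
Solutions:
 f(a) = C1 + sqrt(2)*a^4/4 + 2*a^2 + sqrt(2)*a + 3*exp(-4*a)/4


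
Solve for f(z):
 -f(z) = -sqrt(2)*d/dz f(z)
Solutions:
 f(z) = C1*exp(sqrt(2)*z/2)


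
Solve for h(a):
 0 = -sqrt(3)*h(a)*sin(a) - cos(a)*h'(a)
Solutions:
 h(a) = C1*cos(a)^(sqrt(3))


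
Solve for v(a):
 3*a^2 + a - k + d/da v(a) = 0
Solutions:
 v(a) = C1 - a^3 - a^2/2 + a*k


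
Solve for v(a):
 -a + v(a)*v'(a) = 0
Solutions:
 v(a) = -sqrt(C1 + a^2)
 v(a) = sqrt(C1 + a^2)


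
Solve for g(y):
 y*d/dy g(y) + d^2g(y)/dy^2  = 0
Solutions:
 g(y) = C1 + C2*erf(sqrt(2)*y/2)


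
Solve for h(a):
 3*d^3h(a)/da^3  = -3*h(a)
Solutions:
 h(a) = C3*exp(-a) + (C1*sin(sqrt(3)*a/2) + C2*cos(sqrt(3)*a/2))*exp(a/2)


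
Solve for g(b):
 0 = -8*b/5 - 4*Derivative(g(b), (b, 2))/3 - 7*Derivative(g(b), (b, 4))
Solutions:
 g(b) = C1 + C2*b + C3*sin(2*sqrt(21)*b/21) + C4*cos(2*sqrt(21)*b/21) - b^3/5


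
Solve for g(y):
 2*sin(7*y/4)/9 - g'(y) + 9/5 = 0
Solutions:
 g(y) = C1 + 9*y/5 - 8*cos(7*y/4)/63


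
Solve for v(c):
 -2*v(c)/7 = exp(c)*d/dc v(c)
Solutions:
 v(c) = C1*exp(2*exp(-c)/7)


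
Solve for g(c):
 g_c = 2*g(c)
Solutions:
 g(c) = C1*exp(2*c)


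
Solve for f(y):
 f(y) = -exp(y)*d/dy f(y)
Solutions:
 f(y) = C1*exp(exp(-y))


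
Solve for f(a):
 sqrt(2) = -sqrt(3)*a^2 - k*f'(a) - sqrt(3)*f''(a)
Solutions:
 f(a) = C1 + C2*exp(-sqrt(3)*a*k/3) - sqrt(3)*a^3/(3*k) + 3*a^2/k^2 - sqrt(2)*a/k - 6*sqrt(3)*a/k^3


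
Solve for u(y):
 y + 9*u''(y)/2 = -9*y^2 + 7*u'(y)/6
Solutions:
 u(y) = C1 + C2*exp(7*y/27) + 18*y^3/7 + 1479*y^2/49 + 79866*y/343


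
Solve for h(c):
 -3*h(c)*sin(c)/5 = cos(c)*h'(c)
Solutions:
 h(c) = C1*cos(c)^(3/5)


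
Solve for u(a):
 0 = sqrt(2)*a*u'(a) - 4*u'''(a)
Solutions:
 u(a) = C1 + Integral(C2*airyai(sqrt(2)*a/2) + C3*airybi(sqrt(2)*a/2), a)


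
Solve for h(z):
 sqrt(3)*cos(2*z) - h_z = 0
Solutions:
 h(z) = C1 + sqrt(3)*sin(2*z)/2


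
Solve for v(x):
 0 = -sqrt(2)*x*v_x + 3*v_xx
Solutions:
 v(x) = C1 + C2*erfi(2^(3/4)*sqrt(3)*x/6)


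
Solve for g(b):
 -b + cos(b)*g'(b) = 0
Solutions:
 g(b) = C1 + Integral(b/cos(b), b)


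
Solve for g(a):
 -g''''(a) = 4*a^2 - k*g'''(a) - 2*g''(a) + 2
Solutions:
 g(a) = C1 + C2*a + C3*exp(a*(k - sqrt(k^2 + 8))/2) + C4*exp(a*(k + sqrt(k^2 + 8))/2) + a^4/6 - a^3*k/3 + a^2*(k^2 + 3)/2


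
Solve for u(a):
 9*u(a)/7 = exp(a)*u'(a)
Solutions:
 u(a) = C1*exp(-9*exp(-a)/7)


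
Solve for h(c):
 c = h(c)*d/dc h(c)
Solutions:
 h(c) = -sqrt(C1 + c^2)
 h(c) = sqrt(C1 + c^2)


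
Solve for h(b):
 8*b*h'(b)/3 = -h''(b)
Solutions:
 h(b) = C1 + C2*erf(2*sqrt(3)*b/3)


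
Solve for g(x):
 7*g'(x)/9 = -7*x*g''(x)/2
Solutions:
 g(x) = C1 + C2*x^(7/9)


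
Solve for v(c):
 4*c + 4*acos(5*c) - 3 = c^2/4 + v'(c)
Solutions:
 v(c) = C1 - c^3/12 + 2*c^2 + 4*c*acos(5*c) - 3*c - 4*sqrt(1 - 25*c^2)/5


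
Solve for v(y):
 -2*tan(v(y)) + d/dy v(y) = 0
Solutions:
 v(y) = pi - asin(C1*exp(2*y))
 v(y) = asin(C1*exp(2*y))


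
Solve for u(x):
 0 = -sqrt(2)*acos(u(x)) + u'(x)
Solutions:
 Integral(1/acos(_y), (_y, u(x))) = C1 + sqrt(2)*x
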